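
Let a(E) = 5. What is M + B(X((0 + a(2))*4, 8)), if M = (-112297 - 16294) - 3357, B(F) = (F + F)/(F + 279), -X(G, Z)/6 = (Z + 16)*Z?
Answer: -12798700/97 ≈ -1.3195e+5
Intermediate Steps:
X(G, Z) = -6*Z*(16 + Z) (X(G, Z) = -6*(Z + 16)*Z = -6*(16 + Z)*Z = -6*Z*(16 + Z))
B(F) = 2*F/(279 + F) (B(F) = (2*F)/(279 + F) = 2*F/(279 + F))
M = -131948 (M = -128591 - 3357 = -131948)
M + B(X((0 + a(2))*4, 8)) = -131948 + 2*(-6*8*(16 + 8))/(279 - 6*8*(16 + 8)) = -131948 + 2*(-6*8*24)/(279 - 6*8*24) = -131948 + 2*(-1152)/(279 - 1152) = -131948 + 2*(-1152)/(-873) = -131948 + 2*(-1152)*(-1/873) = -131948 + 256/97 = -12798700/97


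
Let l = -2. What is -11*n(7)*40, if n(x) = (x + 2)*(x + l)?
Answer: -19800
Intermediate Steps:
n(x) = (-2 + x)*(2 + x) (n(x) = (x + 2)*(x - 2) = (2 + x)*(-2 + x) = (-2 + x)*(2 + x))
-11*n(7)*40 = -11*(-4 + 7²)*40 = -11*(-4 + 49)*40 = -11*45*40 = -495*40 = -19800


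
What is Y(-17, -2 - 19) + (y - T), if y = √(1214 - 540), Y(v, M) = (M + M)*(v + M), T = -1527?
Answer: 3123 + √674 ≈ 3149.0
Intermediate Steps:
Y(v, M) = 2*M*(M + v) (Y(v, M) = (2*M)*(M + v) = 2*M*(M + v))
y = √674 ≈ 25.962
Y(-17, -2 - 19) + (y - T) = 2*(-2 - 19)*((-2 - 19) - 17) + (√674 - 1*(-1527)) = 2*(-21)*(-21 - 17) + (√674 + 1527) = 2*(-21)*(-38) + (1527 + √674) = 1596 + (1527 + √674) = 3123 + √674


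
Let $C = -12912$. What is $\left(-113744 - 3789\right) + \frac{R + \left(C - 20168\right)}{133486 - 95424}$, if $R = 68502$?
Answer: $- \frac{2236752812}{19031} \approx -1.1753 \cdot 10^{5}$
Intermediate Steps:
$\left(-113744 - 3789\right) + \frac{R + \left(C - 20168\right)}{133486 - 95424} = \left(-113744 - 3789\right) + \frac{68502 - 33080}{133486 - 95424} = -117533 + \frac{68502 - 33080}{38062} = -117533 + 35422 \cdot \frac{1}{38062} = -117533 + \frac{17711}{19031} = - \frac{2236752812}{19031}$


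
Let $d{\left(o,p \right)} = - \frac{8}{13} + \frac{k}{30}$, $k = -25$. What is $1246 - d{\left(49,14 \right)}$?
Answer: $\frac{97301}{78} \approx 1247.4$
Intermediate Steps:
$d{\left(o,p \right)} = - \frac{113}{78}$ ($d{\left(o,p \right)} = - \frac{8}{13} - \frac{25}{30} = \left(-8\right) \frac{1}{13} - \frac{5}{6} = - \frac{8}{13} - \frac{5}{6} = - \frac{113}{78}$)
$1246 - d{\left(49,14 \right)} = 1246 - - \frac{113}{78} = 1246 + \frac{113}{78} = \frac{97301}{78}$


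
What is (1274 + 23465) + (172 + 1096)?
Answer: 26007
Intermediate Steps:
(1274 + 23465) + (172 + 1096) = 24739 + 1268 = 26007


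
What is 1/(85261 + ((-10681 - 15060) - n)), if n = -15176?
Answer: 1/74696 ≈ 1.3388e-5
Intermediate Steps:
1/(85261 + ((-10681 - 15060) - n)) = 1/(85261 + ((-10681 - 15060) - 1*(-15176))) = 1/(85261 + (-25741 + 15176)) = 1/(85261 - 10565) = 1/74696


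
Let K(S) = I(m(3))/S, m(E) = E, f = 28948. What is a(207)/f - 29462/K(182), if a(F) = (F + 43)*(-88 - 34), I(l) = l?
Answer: -38805424783/21711 ≈ -1.7874e+6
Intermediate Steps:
a(F) = -5246 - 122*F (a(F) = (43 + F)*(-122) = -5246 - 122*F)
K(S) = 3/S
a(207)/f - 29462/K(182) = (-5246 - 122*207)/28948 - 29462/(3/182) = (-5246 - 25254)*(1/28948) - 29462/(3*(1/182)) = -30500*1/28948 - 29462/3/182 = -7625/7237 - 29462*182/3 = -7625/7237 - 5362084/3 = -38805424783/21711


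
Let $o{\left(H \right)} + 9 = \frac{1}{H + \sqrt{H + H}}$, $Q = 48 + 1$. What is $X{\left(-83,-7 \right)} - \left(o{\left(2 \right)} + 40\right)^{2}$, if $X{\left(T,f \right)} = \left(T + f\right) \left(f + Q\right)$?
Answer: $- \frac{76105}{16} \approx -4756.6$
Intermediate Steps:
$Q = 49$
$o{\left(H \right)} = -9 + \frac{1}{H + \sqrt{2} \sqrt{H}}$ ($o{\left(H \right)} = -9 + \frac{1}{H + \sqrt{H + H}} = -9 + \frac{1}{H + \sqrt{2 H}} = -9 + \frac{1}{H + \sqrt{2} \sqrt{H}}$)
$X{\left(T,f \right)} = \left(49 + f\right) \left(T + f\right)$ ($X{\left(T,f \right)} = \left(T + f\right) \left(f + 49\right) = \left(T + f\right) \left(49 + f\right) = \left(49 + f\right) \left(T + f\right)$)
$X{\left(-83,-7 \right)} - \left(o{\left(2 \right)} + 40\right)^{2} = \left(\left(-7\right)^{2} + 49 \left(-83\right) + 49 \left(-7\right) - -581\right) - \left(\frac{1 - 18 - 9 \sqrt{2} \sqrt{2}}{2 + \sqrt{2} \sqrt{2}} + 40\right)^{2} = \left(49 - 4067 - 343 + 581\right) - \left(\frac{1 - 18 - 18}{2 + 2} + 40\right)^{2} = -3780 - \left(\frac{1}{4} \left(-35\right) + 40\right)^{2} = -3780 - \left(- \frac{35}{4} + 40\right)^{2} = -3780 - \left(\frac{125}{4}\right)^{2} = -3780 - \frac{15625}{16} = - \frac{76105}{16}$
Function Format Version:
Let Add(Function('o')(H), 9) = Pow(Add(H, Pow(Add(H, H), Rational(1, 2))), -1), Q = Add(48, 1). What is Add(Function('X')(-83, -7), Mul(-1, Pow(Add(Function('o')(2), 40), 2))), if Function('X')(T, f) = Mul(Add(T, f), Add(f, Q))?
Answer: Rational(-76105, 16) ≈ -4756.6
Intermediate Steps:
Q = 49
Function('o')(H) = Add(-9, Pow(Add(H, Mul(Pow(2, Rational(1, 2)), Pow(H, Rational(1, 2)))), -1)) (Function('o')(H) = Add(-9, Pow(Add(H, Pow(Add(H, H), Rational(1, 2))), -1)) = Add(-9, Pow(Add(H, Pow(Mul(2, H), Rational(1, 2))), -1)) = Add(-9, Pow(Add(H, Mul(Pow(2, Rational(1, 2)), Pow(H, Rational(1, 2)))), -1)))
Function('X')(T, f) = Mul(Add(49, f), Add(T, f)) (Function('X')(T, f) = Mul(Add(T, f), Add(f, 49)) = Mul(Add(T, f), Add(49, f)) = Mul(Add(49, f), Add(T, f)))
Add(Function('X')(-83, -7), Mul(-1, Pow(Add(Function('o')(2), 40), 2))) = Add(Add(Pow(-7, 2), Mul(49, -83), Mul(49, -7), Mul(-83, -7)), Mul(-1, Pow(Add(Mul(Pow(Add(2, Mul(Pow(2, Rational(1, 2)), Pow(2, Rational(1, 2)))), -1), Add(1, Mul(-9, 2), Mul(-9, Pow(2, Rational(1, 2)), Pow(2, Rational(1, 2))))), 40), 2))) = Add(Add(49, -4067, -343, 581), Mul(-1, Pow(Add(Mul(Pow(Add(2, 2), -1), Add(1, -18, -18)), 40), 2))) = Add(-3780, Mul(-1, Pow(Add(Mul(Pow(4, -1), -35), 40), 2))) = Add(-3780, Mul(-1, Pow(Add(Mul(Rational(1, 4), -35), 40), 2))) = Add(-3780, Mul(-1, Pow(Add(Rational(-35, 4), 40), 2))) = Add(-3780, Mul(-1, Pow(Rational(125, 4), 2))) = Add(-3780, Mul(-1, Rational(15625, 16))) = Add(-3780, Rational(-15625, 16)) = Rational(-76105, 16)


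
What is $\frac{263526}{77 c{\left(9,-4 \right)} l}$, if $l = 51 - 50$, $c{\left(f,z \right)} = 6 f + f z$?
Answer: $\frac{43921}{231} \approx 190.13$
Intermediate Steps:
$l = 1$ ($l = 51 - 50 = 1$)
$\frac{263526}{77 c{\left(9,-4 \right)} l} = \frac{263526}{77 \cdot 9 \left(6 - 4\right) 1} = \frac{263526}{77 \cdot 9 \cdot 2 \cdot 1} = \frac{263526}{77 \cdot 18 \cdot 1} = \frac{263526}{1386 \cdot 1} = \frac{263526}{1386} = 263526 \cdot \frac{1}{1386} = \frac{43921}{231}$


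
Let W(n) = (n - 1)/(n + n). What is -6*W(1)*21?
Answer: 0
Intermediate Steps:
W(n) = (-1 + n)/(2*n) (W(n) = (-1 + n)/((2*n)) = (-1 + n)*(1/(2*n)) = (-1 + n)/(2*n))
-6*W(1)*21 = -3*(-1 + 1)/1*21 = -3*0*21 = -6*0*21 = 0*21 = 0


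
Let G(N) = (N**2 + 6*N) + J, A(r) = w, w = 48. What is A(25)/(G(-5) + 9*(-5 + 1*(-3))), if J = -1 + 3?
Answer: -16/25 ≈ -0.64000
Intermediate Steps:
J = 2
A(r) = 48
G(N) = 2 + N**2 + 6*N (G(N) = (N**2 + 6*N) + 2 = 2 + N**2 + 6*N)
A(25)/(G(-5) + 9*(-5 + 1*(-3))) = 48/((2 + (-5)**2 + 6*(-5)) + 9*(-5 + 1*(-3))) = 48/((2 + 25 - 30) + 9*(-5 - 3)) = 48/(-3 + 9*(-8)) = 48/(-3 - 72) = 48/(-75) = 48*(-1/75) = -16/25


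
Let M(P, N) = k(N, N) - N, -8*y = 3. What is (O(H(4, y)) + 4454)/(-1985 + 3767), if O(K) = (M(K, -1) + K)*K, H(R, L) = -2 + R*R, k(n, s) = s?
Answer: 775/297 ≈ 2.6094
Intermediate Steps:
y = -3/8 (y = -1/8*3 = -3/8 ≈ -0.37500)
H(R, L) = -2 + R**2
M(P, N) = 0 (M(P, N) = N - N = 0)
O(K) = K**2 (O(K) = (0 + K)*K = K*K = K**2)
(O(H(4, y)) + 4454)/(-1985 + 3767) = ((-2 + 4**2)**2 + 4454)/(-1985 + 3767) = ((-2 + 16)**2 + 4454)/1782 = (14**2 + 4454)*(1/1782) = (196 + 4454)*(1/1782) = 4650*(1/1782) = 775/297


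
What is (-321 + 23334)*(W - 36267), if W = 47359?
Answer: 255260196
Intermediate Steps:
(-321 + 23334)*(W - 36267) = (-321 + 23334)*(47359 - 36267) = 23013*11092 = 255260196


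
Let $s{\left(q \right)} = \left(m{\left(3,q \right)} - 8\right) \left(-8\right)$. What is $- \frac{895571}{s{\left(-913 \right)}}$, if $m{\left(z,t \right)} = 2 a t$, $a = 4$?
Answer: $- \frac{895571}{58496} \approx -15.31$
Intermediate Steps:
$m{\left(z,t \right)} = 8 t$ ($m{\left(z,t \right)} = 2 \cdot 4 t = 8 t$)
$s{\left(q \right)} = 64 - 64 q$ ($s{\left(q \right)} = \left(8 q - 8\right) \left(-8\right) = \left(-8 + 8 q\right) \left(-8\right) = 64 - 64 q$)
$- \frac{895571}{s{\left(-913 \right)}} = - \frac{895571}{64 - -58432} = - \frac{895571}{64 + 58432} = - \frac{895571}{58496}$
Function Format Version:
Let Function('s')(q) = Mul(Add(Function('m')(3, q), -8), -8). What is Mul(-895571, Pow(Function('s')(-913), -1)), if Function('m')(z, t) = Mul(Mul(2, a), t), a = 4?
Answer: Rational(-895571, 58496) ≈ -15.310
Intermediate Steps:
Function('m')(z, t) = Mul(8, t) (Function('m')(z, t) = Mul(Mul(2, 4), t) = Mul(8, t))
Function('s')(q) = Add(64, Mul(-64, q)) (Function('s')(q) = Mul(Add(Mul(8, q), -8), -8) = Mul(Add(-8, Mul(8, q)), -8) = Add(64, Mul(-64, q)))
Mul(-895571, Pow(Function('s')(-913), -1)) = Mul(-895571, Pow(Add(64, Mul(-64, -913)), -1)) = Mul(-895571, Pow(Add(64, 58432), -1)) = Mul(-895571, Pow(58496, -1)) = Mul(-895571, Rational(1, 58496)) = Rational(-895571, 58496)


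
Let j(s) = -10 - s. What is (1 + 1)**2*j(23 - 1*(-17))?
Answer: -200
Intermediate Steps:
(1 + 1)**2*j(23 - 1*(-17)) = (1 + 1)**2*(-10 - (23 - 1*(-17))) = 2**2*(-10 - (23 + 17)) = 4*(-10 - 1*40) = 4*(-10 - 40) = 4*(-50) = -200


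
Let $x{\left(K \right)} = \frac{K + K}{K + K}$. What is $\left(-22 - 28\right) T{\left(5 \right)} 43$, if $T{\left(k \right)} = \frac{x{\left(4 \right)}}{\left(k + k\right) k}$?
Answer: $-43$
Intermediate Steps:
$x{\left(K \right)} = 1$ ($x{\left(K \right)} = \frac{2 K}{2 K} = 2 K \frac{1}{2 K} = 1$)
$T{\left(k \right)} = \frac{1}{2 k^{2}}$ ($T{\left(k \right)} = 1 \frac{1}{\left(k + k\right) k} = 1 \frac{1}{2 k k} = 1 \frac{1}{2 k^{2}} = \frac{1}{2 k^{2}}$)
$\left(-22 - 28\right) T{\left(5 \right)} 43 = \left(-22 - 28\right) \frac{1}{2 \cdot 25} \cdot 43 = - 50 \cdot \frac{1}{2} \cdot \frac{1}{25} \cdot 43 = \left(-50\right) \frac{1}{50} \cdot 43 = \left(-1\right) 43 = -43$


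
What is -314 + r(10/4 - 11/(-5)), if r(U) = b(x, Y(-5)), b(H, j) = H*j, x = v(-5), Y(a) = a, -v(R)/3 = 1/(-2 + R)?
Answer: -2213/7 ≈ -316.14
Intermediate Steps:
v(R) = -3/(-2 + R)
x = 3/7 (x = -3/(-2 - 5) = -3/(-7) = -3*(-⅐) = 3/7 ≈ 0.42857)
r(U) = -15/7 (r(U) = (3/7)*(-5) = -15/7)
-314 + r(10/4 - 11/(-5)) = -314 - 15/7 = -2213/7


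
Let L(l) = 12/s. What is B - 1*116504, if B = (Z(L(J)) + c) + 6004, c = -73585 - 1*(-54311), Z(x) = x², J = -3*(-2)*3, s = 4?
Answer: -129765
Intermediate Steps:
J = 18 (J = 6*3 = 18)
L(l) = 3 (L(l) = 12/4 = 12*(¼) = 3)
c = -19274 (c = -73585 + 54311 = -19274)
B = -13261 (B = (3² - 19274) + 6004 = (9 - 19274) + 6004 = -19265 + 6004 = -13261)
B - 1*116504 = -13261 - 1*116504 = -13261 - 116504 = -129765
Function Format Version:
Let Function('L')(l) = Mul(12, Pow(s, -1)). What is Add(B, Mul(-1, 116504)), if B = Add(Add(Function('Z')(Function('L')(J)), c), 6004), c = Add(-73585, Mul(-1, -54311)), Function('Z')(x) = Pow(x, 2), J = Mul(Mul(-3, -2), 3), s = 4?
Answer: -129765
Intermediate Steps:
J = 18 (J = Mul(6, 3) = 18)
Function('L')(l) = 3 (Function('L')(l) = Mul(12, Pow(4, -1)) = Mul(12, Rational(1, 4)) = 3)
c = -19274 (c = Add(-73585, 54311) = -19274)
B = -13261 (B = Add(Add(Pow(3, 2), -19274), 6004) = Add(Add(9, -19274), 6004) = Add(-19265, 6004) = -13261)
Add(B, Mul(-1, 116504)) = Add(-13261, Mul(-1, 116504)) = Add(-13261, -116504) = -129765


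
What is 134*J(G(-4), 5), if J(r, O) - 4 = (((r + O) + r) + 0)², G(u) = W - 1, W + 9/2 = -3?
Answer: 19832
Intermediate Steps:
W = -15/2 (W = -9/2 - 3 = -15/2 ≈ -7.5000)
G(u) = -17/2 (G(u) = -15/2 - 1 = -17/2)
J(r, O) = 4 + (O + 2*r)² (J(r, O) = 4 + (((r + O) + r) + 0)² = 4 + (((O + r) + r) + 0)² = 4 + ((O + 2*r) + 0)² = 4 + (O + 2*r)²)
134*J(G(-4), 5) = 134*(4 + (5 + 2*(-17/2))²) = 134*(4 + (5 - 17)²) = 134*(4 + (-12)²) = 134*(4 + 144) = 134*148 = 19832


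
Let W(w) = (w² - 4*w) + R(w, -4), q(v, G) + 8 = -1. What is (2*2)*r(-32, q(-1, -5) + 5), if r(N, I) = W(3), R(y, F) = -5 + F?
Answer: -48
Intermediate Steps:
q(v, G) = -9 (q(v, G) = -8 - 1 = -9)
W(w) = -9 + w² - 4*w (W(w) = (w² - 4*w) + (-5 - 4) = (w² - 4*w) - 9 = -9 + w² - 4*w)
r(N, I) = -12 (r(N, I) = -9 + 3² - 4*3 = -9 + 9 - 12 = -12)
(2*2)*r(-32, q(-1, -5) + 5) = (2*2)*(-12) = 4*(-12) = -48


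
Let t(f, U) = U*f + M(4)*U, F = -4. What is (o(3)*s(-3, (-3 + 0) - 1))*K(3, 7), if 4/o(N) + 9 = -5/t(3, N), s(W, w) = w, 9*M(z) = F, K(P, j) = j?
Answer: 1288/111 ≈ 11.604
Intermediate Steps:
M(z) = -4/9 (M(z) = (⅑)*(-4) = -4/9)
t(f, U) = -4*U/9 + U*f (t(f, U) = U*f - 4*U/9 = -4*U/9 + U*f)
o(N) = 4/(-9 - 45/(23*N)) (o(N) = 4/(-9 - 5*9/(N*(-4 + 9*3))) = 4/(-9 - 5*9/(N*(-4 + 27))) = 4/(-9 - 5*9/(23*N)) = 4/(-9 - 45/(23*N)))
(o(3)*s(-3, (-3 + 0) - 1))*K(3, 7) = ((-92*3/(45 + 207*3))*((-3 + 0) - 1))*7 = ((-92*3/(45 + 621))*(-3 - 1))*7 = (-92*3/666*(-4))*7 = (-92*3*1/666*(-4))*7 = -46/111*(-4)*7 = (184/111)*7 = 1288/111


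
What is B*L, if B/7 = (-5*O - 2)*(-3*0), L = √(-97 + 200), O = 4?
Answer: 0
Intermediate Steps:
L = √103 ≈ 10.149
B = 0 (B = 7*((-5*4 - 2)*(-3*0)) = 7*((-20 - 2)*0) = 7*(-22*0) = 7*0 = 0)
B*L = 0*√103 = 0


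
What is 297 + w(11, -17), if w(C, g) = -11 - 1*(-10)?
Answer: 296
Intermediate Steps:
w(C, g) = -1 (w(C, g) = -11 + 10 = -1)
297 + w(11, -17) = 297 - 1 = 296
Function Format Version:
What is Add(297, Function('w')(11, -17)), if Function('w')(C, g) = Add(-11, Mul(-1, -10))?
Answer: 296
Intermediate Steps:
Function('w')(C, g) = -1 (Function('w')(C, g) = Add(-11, 10) = -1)
Add(297, Function('w')(11, -17)) = Add(297, -1) = 296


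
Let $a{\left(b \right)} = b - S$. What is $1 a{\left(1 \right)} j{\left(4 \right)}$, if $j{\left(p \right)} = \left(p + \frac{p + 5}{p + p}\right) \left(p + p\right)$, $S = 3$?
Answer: $-82$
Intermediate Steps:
$a{\left(b \right)} = -3 + b$ ($a{\left(b \right)} = b - 3 = -3 + b$)
$j{\left(p \right)} = 2 p \left(p + \frac{5 + p}{2 p}\right)$ ($j{\left(p \right)} = \left(p + \frac{5 + p}{2 p}\right) 2 p = 2 p \left(p + \frac{5 + p}{2 p}\right)$)
$1 a{\left(1 \right)} j{\left(4 \right)} = 1 \left(-3 + 1\right) \left(5 + 4 + 2 \cdot 4^{2}\right) = 1 \left(-2\right) \left(5 + 4 + 2 \cdot 16\right) = - 2 \left(5 + 4 + 32\right) = \left(-2\right) 41 = -82$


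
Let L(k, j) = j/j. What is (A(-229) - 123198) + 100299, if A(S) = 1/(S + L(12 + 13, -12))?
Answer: -5220973/228 ≈ -22899.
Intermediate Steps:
L(k, j) = 1
A(S) = 1/(1 + S) (A(S) = 1/(S + 1) = 1/(1 + S))
(A(-229) - 123198) + 100299 = (1/(1 - 229) - 123198) + 100299 = (1/(-228) - 123198) + 100299 = (-1/228 - 123198) + 100299 = -28089145/228 + 100299 = -5220973/228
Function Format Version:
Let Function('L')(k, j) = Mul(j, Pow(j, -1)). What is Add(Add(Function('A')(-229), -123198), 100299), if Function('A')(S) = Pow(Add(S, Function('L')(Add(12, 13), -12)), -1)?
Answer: Rational(-5220973, 228) ≈ -22899.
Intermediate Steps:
Function('L')(k, j) = 1
Function('A')(S) = Pow(Add(1, S), -1) (Function('A')(S) = Pow(Add(S, 1), -1) = Pow(Add(1, S), -1))
Add(Add(Function('A')(-229), -123198), 100299) = Add(Add(Pow(Add(1, -229), -1), -123198), 100299) = Add(Add(Pow(-228, -1), -123198), 100299) = Add(Add(Rational(-1, 228), -123198), 100299) = Add(Rational(-28089145, 228), 100299) = Rational(-5220973, 228)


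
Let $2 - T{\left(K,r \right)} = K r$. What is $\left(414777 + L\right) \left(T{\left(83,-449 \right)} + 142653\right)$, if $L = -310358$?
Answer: $18787275318$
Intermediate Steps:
$T{\left(K,r \right)} = 2 - K r$
$\left(414777 + L\right) \left(T{\left(83,-449 \right)} + 142653\right) = \left(414777 - 310358\right) \left(\left(2 - 83 \left(-449\right)\right) + 142653\right) = 104419 \left(\left(2 + 37267\right) + 142653\right) = 104419 \left(37269 + 142653\right) = 104419 \cdot 179922 = 18787275318$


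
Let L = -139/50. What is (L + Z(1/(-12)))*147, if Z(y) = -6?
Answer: -64533/50 ≈ -1290.7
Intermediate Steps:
L = -139/50 (L = -139*1/50 = -139/50 ≈ -2.7800)
(L + Z(1/(-12)))*147 = (-139/50 - 6)*147 = -439/50*147 = -64533/50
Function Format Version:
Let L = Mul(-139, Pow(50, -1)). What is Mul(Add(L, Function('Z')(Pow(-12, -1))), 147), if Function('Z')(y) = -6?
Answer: Rational(-64533, 50) ≈ -1290.7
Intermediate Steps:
L = Rational(-139, 50) (L = Mul(-139, Rational(1, 50)) = Rational(-139, 50) ≈ -2.7800)
Mul(Add(L, Function('Z')(Pow(-12, -1))), 147) = Mul(Add(Rational(-139, 50), -6), 147) = Mul(Rational(-439, 50), 147) = Rational(-64533, 50)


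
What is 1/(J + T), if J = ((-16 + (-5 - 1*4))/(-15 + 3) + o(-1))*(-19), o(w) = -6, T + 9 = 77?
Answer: 12/1709 ≈ 0.0070217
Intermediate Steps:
T = 68 (T = -9 + 77 = 68)
J = 893/12 (J = ((-16 + (-5 - 1*4))/(-15 + 3) - 6)*(-19) = ((-16 + (-5 - 4))/(-12) - 6)*(-19) = ((-16 - 9)*(-1/12) - 6)*(-19) = (-25*(-1/12) - 6)*(-19) = (25/12 - 6)*(-19) = -47/12*(-19) = 893/12 ≈ 74.417)
1/(J + T) = 1/(893/12 + 68) = 1/(1709/12) = 12/1709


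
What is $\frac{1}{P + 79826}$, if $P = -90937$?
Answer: $- \frac{1}{11111} \approx -9.0001 \cdot 10^{-5}$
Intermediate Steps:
$\frac{1}{P + 79826} = \frac{1}{-90937 + 79826} = \frac{1}{-11111} = - \frac{1}{11111}$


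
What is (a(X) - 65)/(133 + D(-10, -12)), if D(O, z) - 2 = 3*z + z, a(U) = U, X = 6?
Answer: -59/87 ≈ -0.67816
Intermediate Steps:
D(O, z) = 2 + 4*z (D(O, z) = 2 + (3*z + z) = 2 + 4*z)
(a(X) - 65)/(133 + D(-10, -12)) = (6 - 65)/(133 + (2 + 4*(-12))) = -59/(133 + (2 - 48)) = -59/(133 - 46) = -59/87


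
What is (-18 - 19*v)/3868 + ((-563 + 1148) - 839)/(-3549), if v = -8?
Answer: 729019/6863766 ≈ 0.10621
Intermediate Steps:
(-18 - 19*v)/3868 + ((-563 + 1148) - 839)/(-3549) = (-18 - 19*(-8))/3868 + ((-563 + 1148) - 839)/(-3549) = (-18 + 152)*(1/3868) + (585 - 839)*(-1/3549) = 134*(1/3868) - 254*(-1/3549) = 67/1934 + 254/3549 = 729019/6863766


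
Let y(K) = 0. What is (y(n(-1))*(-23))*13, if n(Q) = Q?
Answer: 0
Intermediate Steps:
(y(n(-1))*(-23))*13 = (0*(-23))*13 = 0*13 = 0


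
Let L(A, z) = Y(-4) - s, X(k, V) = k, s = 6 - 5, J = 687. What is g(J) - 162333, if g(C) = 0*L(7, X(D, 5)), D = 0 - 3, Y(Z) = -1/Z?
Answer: -162333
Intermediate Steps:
s = 1
D = -3
L(A, z) = -¾ (L(A, z) = -1/(-4) - 1*1 = -1*(-¼) - 1 = ¼ - 1 = -¾)
g(C) = 0 (g(C) = 0*(-¾) = 0)
g(J) - 162333 = 0 - 162333 = -162333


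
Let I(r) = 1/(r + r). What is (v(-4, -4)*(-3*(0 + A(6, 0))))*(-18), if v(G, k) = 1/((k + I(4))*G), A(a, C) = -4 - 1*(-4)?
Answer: 0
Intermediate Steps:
I(r) = 1/(2*r)
A(a, C) = 0 (A(a, C) = -4 + 4 = 0)
v(G, k) = 1/(G*(⅛ + k)) (v(G, k) = 1/((k + (½)/4)*G) = 1/((k + (½)*(¼))*G) = 1/((k + ⅛)*G) = 1/((⅛ + k)*G) = 1/(G*(⅛ + k)))
(v(-4, -4)*(-3*(0 + A(6, 0))))*(-18) = ((8/(-4*(1 + 8*(-4))))*(-3*(0 + 0)))*(-18) = ((8*(-¼)/(1 - 32))*(-3*0))*(-18) = ((8*(-¼)/(-31))*0)*(-18) = ((8*(-¼)*(-1/31))*0)*(-18) = ((2/31)*0)*(-18) = 0*(-18) = 0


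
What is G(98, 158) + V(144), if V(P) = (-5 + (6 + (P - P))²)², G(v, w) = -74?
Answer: 887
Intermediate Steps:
V(P) = 961 (V(P) = (-5 + (6 + 0)²)² = (-5 + 6²)² = (-5 + 36)² = 31² = 961)
G(98, 158) + V(144) = -74 + 961 = 887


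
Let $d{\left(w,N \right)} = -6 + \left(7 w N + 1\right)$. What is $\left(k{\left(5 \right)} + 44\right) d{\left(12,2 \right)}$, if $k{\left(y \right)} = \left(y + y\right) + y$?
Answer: $9617$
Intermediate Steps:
$d{\left(w,N \right)} = -5 + 7 N w$ ($d{\left(w,N \right)} = -6 + \left(7 N w + 1\right) = -6 + \left(1 + 7 N w\right) = -5 + 7 N w$)
$k{\left(y \right)} = 3 y$ ($k{\left(y \right)} = 2 y + y = 3 y$)
$\left(k{\left(5 \right)} + 44\right) d{\left(12,2 \right)} = \left(3 \cdot 5 + 44\right) \left(-5 + 7 \cdot 2 \cdot 12\right) = \left(15 + 44\right) \left(-5 + 168\right) = 59 \cdot 163 = 9617$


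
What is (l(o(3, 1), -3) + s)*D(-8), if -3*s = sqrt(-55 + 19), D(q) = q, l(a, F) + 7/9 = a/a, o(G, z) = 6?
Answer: -16/9 + 16*I ≈ -1.7778 + 16.0*I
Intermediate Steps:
l(a, F) = 2/9 (l(a, F) = -7/9 + a/a = -7/9 + 1 = 2/9)
s = -2*I (s = -sqrt(-55 + 19)/3 = -2*I ≈ -2.0*I)
(l(o(3, 1), -3) + s)*D(-8) = (2/9 - 2*I)*(-8) = -16/9 + 16*I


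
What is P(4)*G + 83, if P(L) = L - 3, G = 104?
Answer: 187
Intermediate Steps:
P(L) = -3 + L
P(4)*G + 83 = (-3 + 4)*104 + 83 = 1*104 + 83 = 104 + 83 = 187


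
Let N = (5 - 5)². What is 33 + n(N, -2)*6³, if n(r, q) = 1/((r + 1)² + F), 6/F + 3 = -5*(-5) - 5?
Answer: 4431/23 ≈ 192.65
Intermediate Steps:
N = 0 (N = 0² = 0)
F = 6/17 (F = 6/(-3 + (-5*(-5) - 5)) = 6/(-3 + (25 - 5)) = 6/(-3 + 20) = 6/17 ≈ 0.35294)
n(r, q) = 1/(6/17 + (1 + r)²) (n(r, q) = 1/((r + 1)² + 6/17) = 1/((1 + r)² + 6/17) = 1/(6/17 + (1 + r)²))
33 + n(N, -2)*6³ = 33 + (17/(6 + 17*(1 + 0)²))*6³ = 33 + (17/(6 + 17*1²))*216 = 33 + (17/(6 + 17*1))*216 = 33 + (17/(6 + 17))*216 = 33 + (17/23)*216 = 33 + 3672/23 = 4431/23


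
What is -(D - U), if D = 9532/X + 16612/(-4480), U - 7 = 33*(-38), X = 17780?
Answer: -35384421/28448 ≈ -1243.8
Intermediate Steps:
U = -1247 (U = 7 + 33*(-38) = 7 - 1254 = -1247)
D = -90235/28448 (D = 9532/17780 + 16612/(-4480) = 9532*(1/17780) + 16612*(-1/4480) = 2383/4445 - 4153/1120 = -90235/28448 ≈ -3.1719)
-(D - U) = -(-90235/28448 - 1*(-1247)) = -(-90235/28448 + 1247) = -1*35384421/28448 = -35384421/28448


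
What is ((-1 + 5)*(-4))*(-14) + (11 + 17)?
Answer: 252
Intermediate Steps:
((-1 + 5)*(-4))*(-14) + (11 + 17) = (4*(-4))*(-14) + 28 = -16*(-14) + 28 = 224 + 28 = 252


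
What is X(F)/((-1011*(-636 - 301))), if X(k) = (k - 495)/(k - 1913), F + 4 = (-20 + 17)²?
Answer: 245/903730878 ≈ 2.7110e-7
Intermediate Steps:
F = 5 (F = -4 + (-20 + 17)² = -4 + (-3)² = -4 + 9 = 5)
X(k) = (-495 + k)/(-1913 + k)
X(F)/((-1011*(-636 - 301))) = ((-495 + 5)/(-1913 + 5))/((-1011*(-636 - 301))) = (-490/(-1908))/((-1011*(-937))) = -1/1908*(-490)/947307 = (245/954)*(1/947307) = 245/903730878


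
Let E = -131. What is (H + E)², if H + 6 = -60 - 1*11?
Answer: 43264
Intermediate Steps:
H = -77 (H = -6 + (-60 - 1*11) = -6 + (-60 - 11) = -6 - 71 = -77)
(H + E)² = (-77 - 131)² = (-208)² = 43264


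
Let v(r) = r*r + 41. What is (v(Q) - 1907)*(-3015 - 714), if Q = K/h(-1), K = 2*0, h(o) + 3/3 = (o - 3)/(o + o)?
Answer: 6958314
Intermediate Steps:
h(o) = -1 + (-3 + o)/(2*o) (h(o) = -1 + (o - 3)/(o + o) = -1 + (-3 + o)/((2*o)) = -1 + (-3 + o)*(1/(2*o)) = -1 + (-3 + o)/(2*o))
K = 0
Q = 0 (Q = 0/(((½)*(-3 - 1*(-1))/(-1))) = 0/(((½)*(-1)*(-3 + 1))) = 0/(((½)*(-1)*(-2))) = 0/1 = 0*1 = 0)
v(r) = 41 + r² (v(r) = r² + 41 = 41 + r²)
(v(Q) - 1907)*(-3015 - 714) = ((41 + 0²) - 1907)*(-3015 - 714) = ((41 + 0) - 1907)*(-3729) = (41 - 1907)*(-3729) = -1866*(-3729) = 6958314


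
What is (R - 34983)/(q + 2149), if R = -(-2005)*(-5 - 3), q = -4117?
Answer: 51023/1968 ≈ 25.926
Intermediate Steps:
R = -16040 (R = -(-2005)*(-8) = -401*40 = -16040)
(R - 34983)/(q + 2149) = (-16040 - 34983)/(-4117 + 2149) = -51023/(-1968) = -51023*(-1/1968) = 51023/1968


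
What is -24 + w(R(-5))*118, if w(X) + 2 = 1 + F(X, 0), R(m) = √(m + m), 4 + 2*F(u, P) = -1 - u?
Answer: -437 - 59*I*√10 ≈ -437.0 - 186.57*I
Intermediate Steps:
F(u, P) = -5/2 - u/2 (F(u, P) = -2 + (-1 - u)/2 = -2 + (-½ - u/2) = -5/2 - u/2)
R(m) = √2*√m (R(m) = √(2*m) = √2*√m)
w(X) = -7/2 - X/2 (w(X) = -2 + (1 + (-5/2 - X/2)) = -2 + (-3/2 - X/2) = -7/2 - X/2)
-24 + w(R(-5))*118 = -24 + (-7/2 - √2*√(-5)/2)*118 = -24 + (-7/2 - √2*I*√5/2)*118 = -24 + (-7/2 - I*√10/2)*118 = -24 + (-413 - 59*I*√10) = -437 - 59*I*√10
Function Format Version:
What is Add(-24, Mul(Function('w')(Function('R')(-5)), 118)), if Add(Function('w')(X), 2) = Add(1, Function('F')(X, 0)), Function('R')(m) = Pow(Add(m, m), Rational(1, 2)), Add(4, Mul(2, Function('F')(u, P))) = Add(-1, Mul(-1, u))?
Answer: Add(-437, Mul(-59, I, Pow(10, Rational(1, 2)))) ≈ Add(-437.00, Mul(-186.57, I))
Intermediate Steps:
Function('F')(u, P) = Add(Rational(-5, 2), Mul(Rational(-1, 2), u)) (Function('F')(u, P) = Add(-2, Mul(Rational(1, 2), Add(-1, Mul(-1, u)))) = Add(-2, Add(Rational(-1, 2), Mul(Rational(-1, 2), u))) = Add(Rational(-5, 2), Mul(Rational(-1, 2), u)))
Function('R')(m) = Mul(Pow(2, Rational(1, 2)), Pow(m, Rational(1, 2))) (Function('R')(m) = Pow(Mul(2, m), Rational(1, 2)) = Mul(Pow(2, Rational(1, 2)), Pow(m, Rational(1, 2))))
Function('w')(X) = Add(Rational(-7, 2), Mul(Rational(-1, 2), X)) (Function('w')(X) = Add(-2, Add(1, Add(Rational(-5, 2), Mul(Rational(-1, 2), X)))) = Add(-2, Add(Rational(-3, 2), Mul(Rational(-1, 2), X))) = Add(Rational(-7, 2), Mul(Rational(-1, 2), X)))
Add(-24, Mul(Function('w')(Function('R')(-5)), 118)) = Add(-24, Mul(Add(Rational(-7, 2), Mul(Rational(-1, 2), Mul(Pow(2, Rational(1, 2)), Pow(-5, Rational(1, 2))))), 118)) = Add(-24, Mul(Add(Rational(-7, 2), Mul(Rational(-1, 2), Mul(Pow(2, Rational(1, 2)), Mul(I, Pow(5, Rational(1, 2)))))), 118)) = Add(-24, Mul(Add(Rational(-7, 2), Mul(Rational(-1, 2), Mul(I, Pow(10, Rational(1, 2))))), 118)) = Add(-24, Mul(Add(Rational(-7, 2), Mul(Rational(-1, 2), I, Pow(10, Rational(1, 2)))), 118)) = Add(-24, Add(-413, Mul(-59, I, Pow(10, Rational(1, 2))))) = Add(-437, Mul(-59, I, Pow(10, Rational(1, 2))))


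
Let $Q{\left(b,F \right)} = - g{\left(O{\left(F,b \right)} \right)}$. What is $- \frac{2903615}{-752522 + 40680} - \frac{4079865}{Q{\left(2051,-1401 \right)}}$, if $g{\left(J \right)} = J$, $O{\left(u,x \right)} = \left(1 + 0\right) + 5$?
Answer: $\frac{242019723585}{355921} \approx 6.7998 \cdot 10^{5}$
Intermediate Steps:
$O{\left(u,x \right)} = 6$ ($O{\left(u,x \right)} = 1 + 5 = 6$)
$Q{\left(b,F \right)} = -6$ ($Q{\left(b,F \right)} = \left(-1\right) 6 = -6$)
$- \frac{2903615}{-752522 + 40680} - \frac{4079865}{Q{\left(2051,-1401 \right)}} = - \frac{2903615}{-752522 + 40680} - \frac{4079865}{-6} = - \frac{2903615}{-711842} - - \frac{1359955}{2} = \left(-2903615\right) \left(- \frac{1}{711842}\right) + \frac{1359955}{2} = \frac{2903615}{711842} + \frac{1359955}{2} = \frac{242019723585}{355921}$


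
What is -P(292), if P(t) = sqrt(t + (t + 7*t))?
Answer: -6*sqrt(73) ≈ -51.264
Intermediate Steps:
P(t) = 3*sqrt(t) (P(t) = sqrt(t + 8*t) = sqrt(9*t) = 3*sqrt(t))
-P(292) = -3*sqrt(292) = -3*2*sqrt(73) = -6*sqrt(73)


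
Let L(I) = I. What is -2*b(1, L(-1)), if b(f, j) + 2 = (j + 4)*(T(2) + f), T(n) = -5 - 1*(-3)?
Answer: 10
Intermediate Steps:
T(n) = -2 (T(n) = -5 + 3 = -2)
b(f, j) = -2 + (-2 + f)*(4 + j) (b(f, j) = -2 + (j + 4)*(-2 + f) = -2 + (4 + j)*(-2 + f) = -2 + (-2 + f)*(4 + j))
-2*b(1, L(-1)) = -2*(-10 - 2*(-1) + 4*1 + 1*(-1)) = -2*(-10 + 2 + 4 - 1) = -2*(-5) = 10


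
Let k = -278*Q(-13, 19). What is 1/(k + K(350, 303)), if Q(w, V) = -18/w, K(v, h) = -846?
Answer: -13/16002 ≈ -0.00081240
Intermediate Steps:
k = -5004/13 (k = -(-5004)/(-13) = -(-5004)*(-1)/13 = -278*18/13 = -5004/13 ≈ -384.92)
1/(k + K(350, 303)) = 1/(-5004/13 - 846) = 1/(-16002/13) = -13/16002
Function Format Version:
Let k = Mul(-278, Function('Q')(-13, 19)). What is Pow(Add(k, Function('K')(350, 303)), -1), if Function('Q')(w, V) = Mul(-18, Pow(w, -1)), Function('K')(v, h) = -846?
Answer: Rational(-13, 16002) ≈ -0.00081240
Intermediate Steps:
k = Rational(-5004, 13) (k = Mul(-278, Mul(-18, Pow(-13, -1))) = Mul(-278, Mul(-18, Rational(-1, 13))) = Mul(-278, Rational(18, 13)) = Rational(-5004, 13) ≈ -384.92)
Pow(Add(k, Function('K')(350, 303)), -1) = Pow(Add(Rational(-5004, 13), -846), -1) = Pow(Rational(-16002, 13), -1) = Rational(-13, 16002)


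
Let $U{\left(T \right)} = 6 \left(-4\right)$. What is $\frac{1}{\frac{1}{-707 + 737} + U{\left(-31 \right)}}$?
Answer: $- \frac{30}{719} \approx -0.041725$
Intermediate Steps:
$U{\left(T \right)} = -24$
$\frac{1}{\frac{1}{-707 + 737} + U{\left(-31 \right)}} = \frac{1}{\frac{1}{-707 + 737} - 24} = \frac{1}{\frac{1}{30} - 24} = \frac{1}{- \frac{719}{30}} = - \frac{30}{719}$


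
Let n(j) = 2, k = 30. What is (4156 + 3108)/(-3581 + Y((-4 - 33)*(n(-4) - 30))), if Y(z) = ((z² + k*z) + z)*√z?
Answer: 26012384/1265925361751223 + 16059425536*√259/1265925361751223 ≈ 0.00020418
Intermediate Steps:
Y(z) = √z*(z² + 31*z) (Y(z) = ((z² + 30*z) + z)*√z = (z² + 31*z)*√z = √z*(z² + 31*z))
(4156 + 3108)/(-3581 + Y((-4 - 33)*(n(-4) - 30))) = (4156 + 3108)/(-3581 + ((-4 - 33)*(2 - 30))^(3/2)*(31 + (-4 - 33)*(2 - 30))) = 7264/(-3581 + (-37*(-28))^(3/2)*(31 - 37*(-28))) = 7264/(-3581 + 1036^(3/2)*(31 + 1036)) = 7264/(-3581 + (2072*√259)*1067) = 7264/(-3581 + 2210824*√259)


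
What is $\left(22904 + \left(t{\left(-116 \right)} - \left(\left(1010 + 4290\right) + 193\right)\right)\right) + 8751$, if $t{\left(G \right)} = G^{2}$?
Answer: $39618$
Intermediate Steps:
$\left(22904 + \left(t{\left(-116 \right)} - \left(\left(1010 + 4290\right) + 193\right)\right)\right) + 8751 = \left(22904 + \left(\left(-116\right)^{2} - \left(\left(1010 + 4290\right) + 193\right)\right)\right) + 8751 = \left(22904 + \left(13456 - \left(5300 + 193\right)\right)\right) + 8751 = \left(22904 + \left(13456 - 5493\right)\right) + 8751 = \left(22904 + 7963\right) + 8751 = 30867 + 8751 = 39618$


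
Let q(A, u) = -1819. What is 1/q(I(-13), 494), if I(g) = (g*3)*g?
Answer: -1/1819 ≈ -0.00054975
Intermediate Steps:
I(g) = 3*g² (I(g) = (3*g)*g = 3*g²)
1/q(I(-13), 494) = 1/(-1819) = -1/1819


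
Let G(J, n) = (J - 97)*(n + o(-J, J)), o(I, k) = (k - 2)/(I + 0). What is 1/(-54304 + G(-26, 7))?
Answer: -13/715423 ≈ -1.8171e-5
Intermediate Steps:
o(I, k) = (-2 + k)/I
G(J, n) = (-97 + J)*(n - (-2 + J)/J) (G(J, n) = (J - 97)*(n + (-2 + J)/((-J))) = (-97 + J)*(n + (-1/J)*(-2 + J)) = (-97 + J)*(n - (-2 + J)/J))
1/(-54304 + G(-26, 7)) = 1/(-54304 + (99 - 1*(-26) - 194/(-26) - 97*7 - 26*7)) = 1/(-54304 + (99 + 26 - 194*(-1/26) - 679 - 182)) = 1/(-54304 + (99 + 26 + 97/13 - 679 - 182)) = 1/(-54304 - 9471/13) = 1/(-715423/13) = -13/715423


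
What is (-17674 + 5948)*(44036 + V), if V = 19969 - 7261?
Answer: -665380144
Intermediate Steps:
V = 12708
(-17674 + 5948)*(44036 + V) = (-17674 + 5948)*(44036 + 12708) = -11726*56744 = -665380144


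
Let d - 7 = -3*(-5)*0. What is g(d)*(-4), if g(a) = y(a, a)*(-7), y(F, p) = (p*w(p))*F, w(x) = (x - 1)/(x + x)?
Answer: 588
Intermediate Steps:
w(x) = (-1 + x)/(2*x) (w(x) = (-1 + x)/((2*x)) = (-1 + x)*(1/(2*x)) = (-1 + x)/(2*x))
d = 7 (d = 7 - 3*(-5)*0 = 7 + 15*0 = 7 + 0 = 7)
y(F, p) = F*(-½ + p/2) (y(F, p) = (p*((-1 + p)/(2*p)))*F = (-½ + p/2)*F = F*(-½ + p/2))
g(a) = -7*a*(-1 + a)/2 (g(a) = (a*(-1 + a)/2)*(-7) = -7*a*(-1 + a)/2)
g(d)*(-4) = ((7/2)*7*(1 - 1*7))*(-4) = ((7/2)*7*(1 - 7))*(-4) = ((7/2)*7*(-6))*(-4) = -147*(-4) = 588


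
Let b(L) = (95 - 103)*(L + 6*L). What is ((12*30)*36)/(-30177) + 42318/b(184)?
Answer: -11195001/2467808 ≈ -4.5364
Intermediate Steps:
b(L) = -56*L
((12*30)*36)/(-30177) + 42318/b(184) = ((12*30)*36)/(-30177) + 42318/((-56*184)) = (360*36)*(-1/30177) + 42318/(-10304) = 12960*(-1/30177) + 42318*(-1/10304) = -1440/3353 - 21159/5152 = -11195001/2467808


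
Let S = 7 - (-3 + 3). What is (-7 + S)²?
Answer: 0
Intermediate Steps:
S = 7 (S = 7 - 1*0 = 7 + 0 = 7)
(-7 + S)² = (-7 + 7)² = 0² = 0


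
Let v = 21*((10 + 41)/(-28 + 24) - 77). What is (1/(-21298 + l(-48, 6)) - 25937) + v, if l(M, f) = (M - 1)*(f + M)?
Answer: -535290471/19240 ≈ -27822.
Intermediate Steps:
l(M, f) = (-1 + M)*(M + f)
v = -7539/4 (v = 21*(51/(-4) - 77) = 21*(51*(-¼) - 77) = 21*(-51/4 - 77) = 21*(-359/4) = -7539/4 ≈ -1884.8)
(1/(-21298 + l(-48, 6)) - 25937) + v = (1/(-21298 + ((-48)² - 1*(-48) - 1*6 - 48*6)) - 25937) - 7539/4 = (1/(-21298 + (2304 + 48 - 6 - 288)) - 25937) - 7539/4 = (1/(-21298 + 2058) - 25937) - 7539/4 = (1/(-19240) - 25937) - 7539/4 = (-1/19240 - 25937) - 7539/4 = -499027881/19240 - 7539/4 = -535290471/19240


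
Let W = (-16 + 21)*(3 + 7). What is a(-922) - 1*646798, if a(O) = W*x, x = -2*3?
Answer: -647098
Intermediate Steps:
W = 50 (W = 5*10 = 50)
x = -6
a(O) = -300 (a(O) = 50*(-6) = -300)
a(-922) - 1*646798 = -300 - 1*646798 = -300 - 646798 = -647098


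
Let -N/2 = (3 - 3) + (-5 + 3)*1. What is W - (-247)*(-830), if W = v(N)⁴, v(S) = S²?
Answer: -139474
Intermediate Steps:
N = 4 (N = -2*((3 - 3) + (-5 + 3)*1) = -2*(0 - 2*1) = -2*(0 - 2) = -2*(-2) = 4)
W = 65536 (W = (4²)⁴ = 16⁴ = 65536)
W - (-247)*(-830) = 65536 - (-247)*(-830) = 65536 - 1*205010 = 65536 - 205010 = -139474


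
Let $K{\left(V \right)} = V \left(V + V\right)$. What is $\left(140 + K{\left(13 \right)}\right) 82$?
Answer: $39196$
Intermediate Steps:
$K{\left(V \right)} = 2 V^{2}$ ($K{\left(V \right)} = V 2 V = 2 V^{2}$)
$\left(140 + K{\left(13 \right)}\right) 82 = \left(140 + 2 \cdot 13^{2}\right) 82 = \left(140 + 2 \cdot 169\right) 82 = \left(140 + 338\right) 82 = 478 \cdot 82 = 39196$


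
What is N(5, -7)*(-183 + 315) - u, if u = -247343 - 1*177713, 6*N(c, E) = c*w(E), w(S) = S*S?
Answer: 430446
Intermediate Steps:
w(S) = S²
N(c, E) = c*E²/6 (N(c, E) = (c*E²)/6 = c*E²/6)
u = -425056 (u = -247343 - 177713 = -425056)
N(5, -7)*(-183 + 315) - u = ((⅙)*5*(-7)²)*(-183 + 315) - 1*(-425056) = ((⅙)*5*49)*132 + 425056 = (245/6)*132 + 425056 = 5390 + 425056 = 430446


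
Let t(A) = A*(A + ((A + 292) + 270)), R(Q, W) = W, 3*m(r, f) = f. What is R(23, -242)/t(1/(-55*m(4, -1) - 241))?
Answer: 53993104/563115 ≈ 95.883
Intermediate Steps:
m(r, f) = f/3
t(A) = A*(562 + 2*A) (t(A) = A*(A + ((292 + A) + 270)) = A*(A + (562 + A)) = A*(562 + 2*A))
R(23, -242)/t(1/(-55*m(4, -1) - 241)) = -242*(-55*(-1)/3 - 241)/(2*(281 + 1/(-55*(-1)/3 - 241))) = -242*(-55*(-⅓) - 241)/(2*(281 + 1/(-55*(-⅓) - 241))) = -242*(55/3 - 241)/(2*(281 + 1/(55/3 - 241))) = -242*(-334/(3*(281 + 1/(-668/3)))) = -242*(-334/(3*(281 - 3/668))) = -242/(2*(-3/668)*(187705/668)) = -242/(-563115/223112) = -242*(-223112/563115) = 53993104/563115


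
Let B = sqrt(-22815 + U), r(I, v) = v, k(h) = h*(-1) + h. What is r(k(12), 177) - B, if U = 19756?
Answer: 177 - I*sqrt(3059) ≈ 177.0 - 55.308*I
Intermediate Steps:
k(h) = 0 (k(h) = -h + h = 0)
B = I*sqrt(3059) (B = sqrt(-22815 + 19756) = sqrt(-3059) = I*sqrt(3059) ≈ 55.308*I)
r(k(12), 177) - B = 177 - I*sqrt(3059)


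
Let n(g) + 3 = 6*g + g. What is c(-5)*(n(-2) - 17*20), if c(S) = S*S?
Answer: -8925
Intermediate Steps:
n(g) = -3 + 7*g (n(g) = -3 + (6*g + g) = -3 + 7*g)
c(S) = S²
c(-5)*(n(-2) - 17*20) = (-5)²*((-3 + 7*(-2)) - 17*20) = 25*((-3 - 14) - 340) = 25*(-17 - 340) = 25*(-357) = -8925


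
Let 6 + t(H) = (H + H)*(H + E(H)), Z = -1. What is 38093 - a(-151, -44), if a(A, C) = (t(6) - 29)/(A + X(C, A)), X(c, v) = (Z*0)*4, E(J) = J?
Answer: 5752152/151 ≈ 38094.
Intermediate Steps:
t(H) = -6 + 4*H² (t(H) = -6 + (H + H)*(H + H) = -6 + (2*H)*(2*H) = -6 + 4*H²)
X(c, v) = 0 (X(c, v) = -1*0*4 = 0*4 = 0)
a(A, C) = 109/A (a(A, C) = ((-6 + 4*6²) - 29)/(A + 0) = ((-6 + 4*36) - 29)/A = ((-6 + 144) - 29)/A = (138 - 29)/A = 109/A)
38093 - a(-151, -44) = 38093 - 109/(-151) = 38093 - 109*(-1)/151 = 38093 - 1*(-109/151) = 38093 + 109/151 = 5752152/151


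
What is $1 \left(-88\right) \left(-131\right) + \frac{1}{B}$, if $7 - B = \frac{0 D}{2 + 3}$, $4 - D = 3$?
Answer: $\frac{80697}{7} \approx 11528.0$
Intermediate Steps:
$D = 1$ ($D = 4 - 3 = 1$)
$B = 7$ ($B = 7 - \frac{0 \cdot 1}{2 + 3} = 7 - \frac{0}{5} = 7 - 0 \cdot \frac{1}{5} = 7 - 0 = 7 + 0 = 7$)
$1 \left(-88\right) \left(-131\right) + \frac{1}{B} = 1 \left(-88\right) \left(-131\right) + \frac{1}{7} = \left(-88\right) \left(-131\right) + \frac{1}{7} = 11528 + \frac{1}{7} = \frac{80697}{7}$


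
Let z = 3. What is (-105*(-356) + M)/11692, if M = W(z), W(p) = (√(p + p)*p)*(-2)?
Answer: 9345/2923 - 3*√6/5846 ≈ 3.1958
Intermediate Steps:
W(p) = -2*√2*p^(3/2) (W(p) = (√(2*p)*p)*(-2) = ((√2*√p)*p)*(-2) = (√2*p^(3/2))*(-2) = -2*√2*p^(3/2))
M = -6*√6 (M = -2*√2*3^(3/2) = -2*√2*3*√3 = -6*√6 ≈ -14.697)
(-105*(-356) + M)/11692 = (-105*(-356) - 6*√6)/11692 = (37380 - 6*√6)*(1/11692) = 9345/2923 - 3*√6/5846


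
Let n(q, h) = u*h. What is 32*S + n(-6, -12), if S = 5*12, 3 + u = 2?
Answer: 1932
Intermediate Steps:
u = -1 (u = -3 + 2 = -1)
S = 60
n(q, h) = -h
32*S + n(-6, -12) = 32*60 - 1*(-12) = 1920 + 12 = 1932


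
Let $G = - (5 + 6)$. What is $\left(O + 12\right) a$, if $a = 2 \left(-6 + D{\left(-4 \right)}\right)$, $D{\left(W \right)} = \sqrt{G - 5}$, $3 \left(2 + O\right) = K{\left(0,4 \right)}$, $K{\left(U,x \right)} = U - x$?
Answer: $-104 + \frac{208 i}{3} \approx -104.0 + 69.333 i$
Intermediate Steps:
$O = - \frac{10}{3}$ ($O = -2 + \frac{0 - 4}{3} = -2 + \frac{1}{3} \left(-4\right) = -2 - \frac{4}{3} = - \frac{10}{3} \approx -3.3333$)
$G = -11$ ($G = \left(-1\right) 11 = -11$)
$D{\left(W \right)} = 4 i$ ($D{\left(W \right)} = \sqrt{-11 - 5} = \sqrt{-16} = 4 i$)
$a = -12 + 8 i$ ($a = 2 \left(-6 + 4 i\right) = -12 + 8 i \approx -12.0 + 8.0 i$)
$\left(O + 12\right) a = \left(- \frac{10}{3} + 12\right) \left(-12 + 8 i\right) = \frac{26 \left(-12 + 8 i\right)}{3} = -104 + \frac{208 i}{3}$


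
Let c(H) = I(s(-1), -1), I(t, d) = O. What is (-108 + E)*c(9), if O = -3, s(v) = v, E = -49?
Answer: 471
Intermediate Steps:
I(t, d) = -3
c(H) = -3
(-108 + E)*c(9) = (-108 - 49)*(-3) = -157*(-3) = 471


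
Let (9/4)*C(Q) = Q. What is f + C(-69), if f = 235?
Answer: 613/3 ≈ 204.33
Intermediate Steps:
C(Q) = 4*Q/9
f + C(-69) = 235 + (4/9)*(-69) = 235 - 92/3 = 613/3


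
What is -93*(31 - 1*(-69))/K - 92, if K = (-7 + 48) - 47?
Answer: 1458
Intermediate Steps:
K = -6 (K = 41 - 47 = -6)
-93*(31 - 1*(-69))/K - 92 = -93*(31 - 1*(-69))/(-6) - 92 = -93*(31 + 69)*(-1)/6 - 92 = -9300*(-1)/6 - 92 = -93*(-50/3) - 92 = 1550 - 92 = 1458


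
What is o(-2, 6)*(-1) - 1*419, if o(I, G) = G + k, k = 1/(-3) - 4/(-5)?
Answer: -6382/15 ≈ -425.47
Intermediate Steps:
k = 7/15 (k = 1*(-⅓) - 4*(-⅕) = -⅓ + ⅘ = 7/15 ≈ 0.46667)
o(I, G) = 7/15 + G (o(I, G) = G + 7/15 = 7/15 + G)
o(-2, 6)*(-1) - 1*419 = (7/15 + 6)*(-1) - 1*419 = (97/15)*(-1) - 419 = -97/15 - 419 = -6382/15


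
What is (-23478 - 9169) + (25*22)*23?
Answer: -19997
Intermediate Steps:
(-23478 - 9169) + (25*22)*23 = -32647 + 550*23 = -32647 + 12650 = -19997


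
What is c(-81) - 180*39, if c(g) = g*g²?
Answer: -538461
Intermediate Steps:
c(g) = g³
c(-81) - 180*39 = (-81)³ - 180*39 = -531441 - 7020 = -538461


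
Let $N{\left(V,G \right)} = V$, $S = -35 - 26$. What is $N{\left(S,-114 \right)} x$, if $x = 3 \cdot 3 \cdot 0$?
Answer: $0$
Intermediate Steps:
$S = -61$ ($S = -35 - 26 = -61$)
$x = 0$ ($x = 3 \cdot 0 = 0$)
$N{\left(S,-114 \right)} x = \left(-61\right) 0 = 0$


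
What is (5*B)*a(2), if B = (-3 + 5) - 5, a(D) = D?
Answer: -30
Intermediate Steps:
B = -3 (B = 2 - 5 = -3)
(5*B)*a(2) = (5*(-3))*2 = -15*2 = -30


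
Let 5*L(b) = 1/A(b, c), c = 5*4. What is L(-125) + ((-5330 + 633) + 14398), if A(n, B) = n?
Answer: 6063124/625 ≈ 9701.0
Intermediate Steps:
c = 20
L(b) = 1/(5*b)
L(-125) + ((-5330 + 633) + 14398) = (1/5)/(-125) + ((-5330 + 633) + 14398) = (1/5)*(-1/125) + (-4697 + 14398) = -1/625 + 9701 = 6063124/625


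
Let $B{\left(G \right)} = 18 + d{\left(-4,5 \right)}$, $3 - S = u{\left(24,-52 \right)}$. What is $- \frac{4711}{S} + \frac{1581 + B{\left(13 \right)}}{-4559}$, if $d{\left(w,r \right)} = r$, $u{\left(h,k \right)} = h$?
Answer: $\frac{3063395}{13677} \approx 223.98$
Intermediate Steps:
$S = -21$ ($S = 3 - 24 = -21$)
$B{\left(G \right)} = 23$ ($B{\left(G \right)} = 18 + 5 = 23$)
$- \frac{4711}{S} + \frac{1581 + B{\left(13 \right)}}{-4559} = - \frac{4711}{-21} + \frac{1581 + 23}{-4559} = \left(-4711\right) \left(- \frac{1}{21}\right) + 1604 \left(- \frac{1}{4559}\right) = \frac{673}{3} - \frac{1604}{4559} = \frac{3063395}{13677}$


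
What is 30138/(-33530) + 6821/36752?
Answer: -439461823/616147280 ≈ -0.71324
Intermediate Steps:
30138/(-33530) + 6821/36752 = 30138*(-1/33530) + 6821*(1/36752) = -15069/16765 + 6821/36752 = -439461823/616147280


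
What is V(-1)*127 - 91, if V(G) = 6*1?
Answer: 671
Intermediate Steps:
V(G) = 6
V(-1)*127 - 91 = 6*127 - 91 = 762 - 91 = 671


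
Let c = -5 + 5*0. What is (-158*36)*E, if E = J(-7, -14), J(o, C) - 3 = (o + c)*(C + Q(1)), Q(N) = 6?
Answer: -563112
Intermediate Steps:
c = -5 (c = -5 + 0 = -5)
J(o, C) = 3 + (-5 + o)*(6 + C) (J(o, C) = 3 + (o - 5)*(C + 6) = 3 + (-5 + o)*(6 + C))
E = 99 (E = -27 - 5*(-14) + 6*(-7) - 14*(-7) = -27 + 70 - 42 + 98 = 99)
(-158*36)*E = -158*36*99 = -5688*99 = -563112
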